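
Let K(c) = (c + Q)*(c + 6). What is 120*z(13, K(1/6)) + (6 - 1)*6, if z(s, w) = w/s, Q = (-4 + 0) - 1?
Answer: -9560/39 ≈ -245.13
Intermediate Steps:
Q = -5 (Q = -4 - 1 = -5)
K(c) = (-5 + c)*(6 + c) (K(c) = (c - 5)*(c + 6) = (-5 + c)*(6 + c))
120*z(13, K(1/6)) + (6 - 1)*6 = 120*((-30 + 1/6 + (1/6)²)/13) + (6 - 1)*6 = 120*((-30 + ⅙ + (⅙)²)*(1/13)) + 5*6 = 120*((-30 + ⅙ + 1/36)*(1/13)) + 30 = 120*(-1073/36*1/13) + 30 = 120*(-1073/468) + 30 = -10730/39 + 30 = -9560/39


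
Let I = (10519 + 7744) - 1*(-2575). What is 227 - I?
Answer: -20611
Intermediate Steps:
I = 20838 (I = 18263 + 2575 = 20838)
227 - I = 227 - 1*20838 = 227 - 20838 = -20611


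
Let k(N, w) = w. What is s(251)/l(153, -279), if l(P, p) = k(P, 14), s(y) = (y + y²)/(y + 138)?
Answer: 4518/389 ≈ 11.614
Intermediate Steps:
s(y) = (y + y²)/(138 + y)
l(P, p) = 14
s(251)/l(153, -279) = (251*(1 + 251)/(138 + 251))/14 = (251*252/389)*(1/14) = (251*(1/389)*252)*(1/14) = (63252/389)*(1/14) = 4518/389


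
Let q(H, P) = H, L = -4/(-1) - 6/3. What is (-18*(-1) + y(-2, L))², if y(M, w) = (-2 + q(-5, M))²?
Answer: 4489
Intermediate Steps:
L = 2 (L = -4*(-1) - 6*⅓ = 4 - 2 = 2)
y(M, w) = 49 (y(M, w) = (-2 - 5)² = (-7)² = 49)
(-18*(-1) + y(-2, L))² = (-18*(-1) + 49)² = (18 + 49)² = 67² = 4489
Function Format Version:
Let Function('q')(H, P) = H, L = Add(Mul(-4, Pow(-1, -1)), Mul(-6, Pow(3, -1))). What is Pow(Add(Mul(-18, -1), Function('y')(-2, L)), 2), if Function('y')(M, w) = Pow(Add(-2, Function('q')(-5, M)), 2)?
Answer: 4489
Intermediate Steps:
L = 2 (L = Add(Mul(-4, -1), Mul(-6, Rational(1, 3))) = Add(4, -2) = 2)
Function('y')(M, w) = 49 (Function('y')(M, w) = Pow(Add(-2, -5), 2) = Pow(-7, 2) = 49)
Pow(Add(Mul(-18, -1), Function('y')(-2, L)), 2) = Pow(Add(Mul(-18, -1), 49), 2) = Pow(Add(18, 49), 2) = Pow(67, 2) = 4489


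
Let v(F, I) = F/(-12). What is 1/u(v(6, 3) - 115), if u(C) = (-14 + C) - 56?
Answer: -2/371 ≈ -0.0053908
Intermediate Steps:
v(F, I) = -F/12 (v(F, I) = F*(-1/12) = -F/12)
u(C) = -70 + C
1/u(v(6, 3) - 115) = 1/(-70 + (-1/12*6 - 115)) = 1/(-70 + (-½ - 115)) = 1/(-70 - 231/2) = 1/(-371/2) = -2/371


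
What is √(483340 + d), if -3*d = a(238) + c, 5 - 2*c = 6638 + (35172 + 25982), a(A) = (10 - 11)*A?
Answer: √17809818/6 ≈ 703.36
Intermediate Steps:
a(A) = -A
c = -67787/2 (c = 5/2 - (6638 + (35172 + 25982))/2 = 5/2 - (6638 + 61154)/2 = 5/2 - ½*67792 = 5/2 - 33896 = -67787/2 ≈ -33894.)
d = 68263/6 (d = -(-1*238 - 67787/2)/3 = -(-238 - 67787/2)/3 = -⅓*(-68263/2) = 68263/6 ≈ 11377.)
√(483340 + d) = √(483340 + 68263/6) = √(2968303/6) = √17809818/6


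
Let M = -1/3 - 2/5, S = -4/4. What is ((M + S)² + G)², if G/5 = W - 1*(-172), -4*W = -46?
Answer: 171584007529/202500 ≈ 8.4733e+5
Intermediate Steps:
W = 23/2 (W = -¼*(-46) = 23/2 ≈ 11.500)
S = -1 (S = -4*¼ = -1)
M = -11/15 (M = -1*⅓ - 2*⅕ = -⅓ - ⅖ = -11/15 ≈ -0.73333)
G = 1835/2 (G = 5*(23/2 - 1*(-172)) = 5*(23/2 + 172) = 5*(367/2) = 1835/2 ≈ 917.50)
((M + S)² + G)² = ((-11/15 - 1)² + 1835/2)² = ((-26/15)² + 1835/2)² = (676/225 + 1835/2)² = (414227/450)² = 171584007529/202500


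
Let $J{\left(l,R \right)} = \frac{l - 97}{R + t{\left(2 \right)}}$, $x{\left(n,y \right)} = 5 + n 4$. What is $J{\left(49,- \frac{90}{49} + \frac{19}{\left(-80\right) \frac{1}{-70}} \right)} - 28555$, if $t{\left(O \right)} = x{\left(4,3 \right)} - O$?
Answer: $- \frac{126076597}{4415} \approx -28556.0$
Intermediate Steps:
$x{\left(n,y \right)} = 5 + 4 n$
$t{\left(O \right)} = 21 - O$ ($t{\left(O \right)} = \left(5 + 4 \cdot 4\right) - O = \left(5 + 16\right) - O = 21 - O$)
$J{\left(l,R \right)} = \frac{-97 + l}{19 + R}$ ($J{\left(l,R \right)} = \frac{l - 97}{R + \left(21 - 2\right)} = \frac{-97 + l}{R + \left(21 - 2\right)} = \frac{-97 + l}{R + 19} = \frac{-97 + l}{19 + R}$)
$J{\left(49,- \frac{90}{49} + \frac{19}{\left(-80\right) \frac{1}{-70}} \right)} - 28555 = \frac{-97 + 49}{19 + \left(- \frac{90}{49} + \frac{19}{\left(-80\right) \frac{1}{-70}}\right)} - 28555 = \frac{1}{19 + \left(\left(-90\right) \frac{1}{49} + \frac{19}{\left(-80\right) \left(- \frac{1}{70}\right)}\right)} \left(-48\right) - 28555 = \frac{1}{19 - \left(\frac{90}{49} - \frac{19}{\frac{8}{7}}\right)} \left(-48\right) - 28555 = \frac{1}{19 + \left(- \frac{90}{49} + 19 \cdot \frac{7}{8}\right)} \left(-48\right) - 28555 = \frac{1}{19 + \left(- \frac{90}{49} + \frac{133}{8}\right)} \left(-48\right) - 28555 = \frac{1}{19 + \frac{5797}{392}} \left(-48\right) - 28555 = \frac{1}{\frac{13245}{392}} \left(-48\right) - 28555 = \frac{392}{13245} \left(-48\right) - 28555 = - \frac{6272}{4415} - 28555 = - \frac{126076597}{4415}$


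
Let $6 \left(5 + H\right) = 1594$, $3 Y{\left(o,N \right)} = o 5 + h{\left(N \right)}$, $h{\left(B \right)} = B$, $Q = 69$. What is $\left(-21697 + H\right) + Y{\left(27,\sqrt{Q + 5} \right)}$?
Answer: $- \frac{64174}{3} + \frac{\sqrt{74}}{3} \approx -21388.0$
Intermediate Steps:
$Y{\left(o,N \right)} = \frac{N}{3} + \frac{5 o}{3}$ ($Y{\left(o,N \right)} = \frac{o 5 + N}{3} = \frac{5 o + N}{3} = \frac{N + 5 o}{3} = \frac{N}{3} + \frac{5 o}{3}$)
$H = \frac{782}{3}$ ($H = -5 + \frac{1}{6} \cdot 1594 = -5 + \frac{797}{3} = \frac{782}{3} \approx 260.67$)
$\left(-21697 + H\right) + Y{\left(27,\sqrt{Q + 5} \right)} = \left(-21697 + \frac{782}{3}\right) + \left(\frac{\sqrt{69 + 5}}{3} + \frac{5}{3} \cdot 27\right) = - \frac{64309}{3} + \left(\frac{\sqrt{74}}{3} + 45\right) = - \frac{64309}{3} + \left(45 + \frac{\sqrt{74}}{3}\right) = - \frac{64174}{3} + \frac{\sqrt{74}}{3}$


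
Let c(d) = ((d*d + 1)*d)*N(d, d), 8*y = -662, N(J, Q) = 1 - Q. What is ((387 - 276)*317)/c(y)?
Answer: -9007872/12150445645 ≈ -0.00074136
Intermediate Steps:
y = -331/4 (y = (⅛)*(-662) = -331/4 ≈ -82.750)
c(d) = d*(1 + d²)*(1 - d) (c(d) = ((d*d + 1)*d)*(1 - d) = ((d² + 1)*d)*(1 - d) = ((1 + d²)*d)*(1 - d) = (d*(1 + d²))*(1 - d) = d*(1 + d²)*(1 - d))
((387 - 276)*317)/c(y) = ((387 - 276)*317)/((-1*(-331/4)*(1 + (-331/4)²)*(-1 - 331/4))) = (111*317)/((-1*(-331/4)*(1 + 109561/16)*(-335/4))) = 35187/((-1*(-331/4)*109577/16*(-335/4))) = 35187/(-12150445645/256) = 35187*(-256/12150445645) = -9007872/12150445645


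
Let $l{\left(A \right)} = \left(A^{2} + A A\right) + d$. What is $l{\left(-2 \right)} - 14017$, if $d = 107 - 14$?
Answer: $-13916$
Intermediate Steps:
$d = 93$
$l{\left(A \right)} = 93 + 2 A^{2}$ ($l{\left(A \right)} = \left(A^{2} + A A\right) + 93 = \left(A^{2} + A^{2}\right) + 93 = 2 A^{2} + 93 = 93 + 2 A^{2}$)
$l{\left(-2 \right)} - 14017 = \left(93 + 2 \left(-2\right)^{2}\right) - 14017 = \left(93 + 2 \cdot 4\right) - 14017 = \left(93 + 8\right) - 14017 = 101 - 14017 = -13916$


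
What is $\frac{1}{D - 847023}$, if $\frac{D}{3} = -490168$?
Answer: $- \frac{1}{2317527} \approx -4.3149 \cdot 10^{-7}$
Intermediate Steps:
$D = -1470504$ ($D = 3 \left(-490168\right) = -1470504$)
$\frac{1}{D - 847023} = \frac{1}{-1470504 - 847023} = \frac{1}{-2317527} = - \frac{1}{2317527}$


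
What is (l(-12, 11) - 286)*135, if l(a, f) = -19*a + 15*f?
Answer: 14445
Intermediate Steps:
(l(-12, 11) - 286)*135 = ((-19*(-12) + 15*11) - 286)*135 = ((228 + 165) - 286)*135 = (393 - 286)*135 = 107*135 = 14445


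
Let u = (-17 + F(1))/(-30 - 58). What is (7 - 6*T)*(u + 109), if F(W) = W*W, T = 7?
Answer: -42035/11 ≈ -3821.4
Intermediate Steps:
F(W) = W**2
u = 2/11 (u = (-17 + 1**2)/(-30 - 58) = (-17 + 1)/(-88) = -16*(-1/88) = 2/11 ≈ 0.18182)
(7 - 6*T)*(u + 109) = (7 - 6*7)*(2/11 + 109) = (7 - 42)*(1201/11) = -35*1201/11 = -42035/11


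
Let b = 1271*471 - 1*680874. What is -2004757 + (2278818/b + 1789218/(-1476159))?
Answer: -9013293500622905/4495888261 ≈ -2.0048e+6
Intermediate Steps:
b = -82233 (b = 598641 - 680874 = -82233)
-2004757 + (2278818/b + 1789218/(-1476159)) = -2004757 + (2278818/(-82233) + 1789218/(-1476159)) = -2004757 + (2278818*(-1/82233) + 1789218*(-1/1476159)) = -2004757 + (-253202/9137 - 596406/492053) = -2004757 - 130038165328/4495888261 = -9013293500622905/4495888261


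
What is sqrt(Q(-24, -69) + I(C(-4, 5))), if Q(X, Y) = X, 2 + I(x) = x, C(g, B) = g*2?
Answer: I*sqrt(34) ≈ 5.8309*I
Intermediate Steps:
C(g, B) = 2*g
I(x) = -2 + x
sqrt(Q(-24, -69) + I(C(-4, 5))) = sqrt(-24 + (-2 + 2*(-4))) = sqrt(-24 + (-2 - 8)) = sqrt(-24 - 10) = sqrt(-34) = I*sqrt(34)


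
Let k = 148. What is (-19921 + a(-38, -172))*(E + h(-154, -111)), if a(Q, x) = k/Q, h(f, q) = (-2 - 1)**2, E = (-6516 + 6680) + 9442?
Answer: -3639979395/19 ≈ -1.9158e+8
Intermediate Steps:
E = 9606 (E = 164 + 9442 = 9606)
h(f, q) = 9 (h(f, q) = (-3)**2 = 9)
a(Q, x) = 148/Q
(-19921 + a(-38, -172))*(E + h(-154, -111)) = (-19921 + 148/(-38))*(9606 + 9) = (-19921 + 148*(-1/38))*9615 = (-19921 - 74/19)*9615 = -378573/19*9615 = -3639979395/19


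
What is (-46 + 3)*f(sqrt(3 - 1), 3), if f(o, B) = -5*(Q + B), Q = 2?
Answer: 1075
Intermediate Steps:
f(o, B) = -10 - 5*B (f(o, B) = -5*(2 + B) = -10 - 5*B)
(-46 + 3)*f(sqrt(3 - 1), 3) = (-46 + 3)*(-10 - 5*3) = -43*(-10 - 15) = -43*(-25) = 1075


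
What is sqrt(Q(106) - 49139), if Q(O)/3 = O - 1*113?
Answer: 2*I*sqrt(12290) ≈ 221.72*I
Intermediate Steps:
Q(O) = -339 + 3*O (Q(O) = 3*(O - 1*113) = 3*(O - 113) = 3*(-113 + O) = -339 + 3*O)
sqrt(Q(106) - 49139) = sqrt((-339 + 3*106) - 49139) = sqrt((-339 + 318) - 49139) = sqrt(-21 - 49139) = sqrt(-49160) = 2*I*sqrt(12290)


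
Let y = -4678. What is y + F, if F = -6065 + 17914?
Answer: 7171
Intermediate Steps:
F = 11849
y + F = -4678 + 11849 = 7171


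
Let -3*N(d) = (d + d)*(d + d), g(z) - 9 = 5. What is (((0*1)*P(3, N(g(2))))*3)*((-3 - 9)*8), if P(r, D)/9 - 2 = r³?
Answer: 0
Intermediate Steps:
g(z) = 14 (g(z) = 9 + 5 = 14)
N(d) = -4*d²/3 (N(d) = -(d + d)*(d + d)/3 = -2*d*2*d/3 = -4*d²/3)
P(r, D) = 18 + 9*r³
(((0*1)*P(3, N(g(2))))*3)*((-3 - 9)*8) = (((0*1)*(18 + 9*3³))*3)*((-3 - 9)*8) = ((0*(18 + 9*27))*3)*(-12*8) = ((0*(18 + 243))*3)*(-96) = ((0*261)*3)*(-96) = (0*3)*(-96) = 0*(-96) = 0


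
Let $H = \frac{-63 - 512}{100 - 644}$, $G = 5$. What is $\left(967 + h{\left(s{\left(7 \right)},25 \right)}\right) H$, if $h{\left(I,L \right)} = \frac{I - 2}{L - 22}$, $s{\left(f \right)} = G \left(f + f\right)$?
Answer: $\frac{1707175}{1632} \approx 1046.1$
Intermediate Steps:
$s{\left(f \right)} = 10 f$ ($s{\left(f \right)} = 5 \left(f + f\right) = 5 \cdot 2 f = 10 f$)
$h{\left(I,L \right)} = \frac{-2 + I}{-22 + L}$
$H = \frac{575}{544}$ ($H = - \frac{575}{-544} = \left(-575\right) \left(- \frac{1}{544}\right) = \frac{575}{544} \approx 1.057$)
$\left(967 + h{\left(s{\left(7 \right)},25 \right)}\right) H = \left(967 + \frac{-2 + 10 \cdot 7}{-22 + 25}\right) \frac{575}{544} = \left(967 + \frac{-2 + 70}{3}\right) \frac{575}{544} = \left(967 + \frac{1}{3} \cdot 68\right) \frac{575}{544} = \left(967 + \frac{68}{3}\right) \frac{575}{544} = \frac{2969}{3} \cdot \frac{575}{544} = \frac{1707175}{1632}$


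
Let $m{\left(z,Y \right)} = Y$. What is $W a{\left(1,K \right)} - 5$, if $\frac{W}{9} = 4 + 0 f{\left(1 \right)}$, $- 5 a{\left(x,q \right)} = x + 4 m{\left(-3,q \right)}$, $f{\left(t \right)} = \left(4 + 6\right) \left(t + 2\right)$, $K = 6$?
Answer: $-185$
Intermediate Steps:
$f{\left(t \right)} = 20 + 10 t$ ($f{\left(t \right)} = 10 \left(2 + t\right) = 20 + 10 t$)
$a{\left(x,q \right)} = - \frac{4 q}{5} - \frac{x}{5}$ ($a{\left(x,q \right)} = - \frac{x + 4 q}{5} = - \frac{4 q}{5} - \frac{x}{5}$)
$W = 36$ ($W = 9 \left(4 + 0 \left(20 + 10 \cdot 1\right)\right) = 9 \left(4 + 0 \left(20 + 10\right)\right) = 9 \left(4 + 0 \cdot 30\right) = 9 \left(4 + 0\right) = 9 \cdot 4 = 36$)
$W a{\left(1,K \right)} - 5 = 36 \left(\left(- \frac{4}{5}\right) 6 - \frac{1}{5}\right) - 5 = 36 \left(- \frac{24}{5} - \frac{1}{5}\right) - 5 = 36 \left(-5\right) - 5 = -180 - 5 = -185$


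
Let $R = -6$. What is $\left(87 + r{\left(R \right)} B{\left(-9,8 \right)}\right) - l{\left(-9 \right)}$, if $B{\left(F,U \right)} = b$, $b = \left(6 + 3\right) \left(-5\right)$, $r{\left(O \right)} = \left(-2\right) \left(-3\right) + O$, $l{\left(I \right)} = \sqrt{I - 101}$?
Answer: $87 - i \sqrt{110} \approx 87.0 - 10.488 i$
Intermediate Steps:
$l{\left(I \right)} = \sqrt{-101 + I}$
$r{\left(O \right)} = 6 + O$
$b = -45$ ($b = 9 \left(-5\right) = -45$)
$B{\left(F,U \right)} = -45$
$\left(87 + r{\left(R \right)} B{\left(-9,8 \right)}\right) - l{\left(-9 \right)} = \left(87 + \left(6 - 6\right) \left(-45\right)\right) - \sqrt{-101 - 9} = \left(87 + 0 \left(-45\right)\right) - \sqrt{-110} = \left(87 + 0\right) - i \sqrt{110} = 87 - i \sqrt{110}$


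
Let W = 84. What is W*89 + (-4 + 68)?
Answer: 7540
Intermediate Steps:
W*89 + (-4 + 68) = 84*89 + (-4 + 68) = 7476 + 64 = 7540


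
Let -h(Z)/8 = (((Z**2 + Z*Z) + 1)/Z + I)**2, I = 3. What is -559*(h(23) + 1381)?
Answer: 5281724357/529 ≈ 9.9844e+6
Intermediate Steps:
h(Z) = -8*(3 + (1 + 2*Z**2)/Z)**2 (h(Z) = -8*(((Z**2 + Z*Z) + 1)/Z + 3)**2 = -8*(((Z**2 + Z**2) + 1)/Z + 3)**2 = -8*((2*Z**2 + 1)/Z + 3)**2 = -8*((1 + 2*Z**2)/Z + 3)**2 = -8*(3 + (1 + 2*Z**2)/Z)**2)
-559*(h(23) + 1381) = -559*(-8*(1 + 2*23**2 + 3*23)**2/23**2 + 1381) = -559*(-8*1/529*(1 + 2*529 + 69)**2 + 1381) = -559*(-8*1/529*(1 + 1058 + 69)**2 + 1381) = -559*(-8*1/529*1128**2 + 1381) = -559*(-8*1/529*1272384 + 1381) = -559*(-10179072/529 + 1381) = -559*(-9448523/529) = 5281724357/529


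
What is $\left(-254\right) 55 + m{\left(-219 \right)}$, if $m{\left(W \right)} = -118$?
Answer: $-14088$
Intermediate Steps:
$\left(-254\right) 55 + m{\left(-219 \right)} = \left(-254\right) 55 - 118 = -13970 - 118 = -14088$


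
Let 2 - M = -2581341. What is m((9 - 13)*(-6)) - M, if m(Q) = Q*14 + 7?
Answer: -2581000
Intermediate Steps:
M = 2581343 (M = 2 - 1*(-2581341) = 2 + 2581341 = 2581343)
m(Q) = 7 + 14*Q (m(Q) = 14*Q + 7 = 7 + 14*Q)
m((9 - 13)*(-6)) - M = (7 + 14*((9 - 13)*(-6))) - 1*2581343 = (7 + 14*(-4*(-6))) - 2581343 = (7 + 14*24) - 2581343 = (7 + 336) - 2581343 = 343 - 2581343 = -2581000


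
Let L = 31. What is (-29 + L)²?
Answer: 4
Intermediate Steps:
(-29 + L)² = (-29 + 31)² = 2² = 4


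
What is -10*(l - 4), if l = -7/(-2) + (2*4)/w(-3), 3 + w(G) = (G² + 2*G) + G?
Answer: 95/3 ≈ 31.667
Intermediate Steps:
w(G) = -3 + G² + 3*G (w(G) = -3 + ((G² + 2*G) + G) = -3 + (G² + 3*G) = -3 + G² + 3*G)
l = ⅚ (l = -7/(-2) + (2*4)/(-3 + (-3)² + 3*(-3)) = -7*(-½) + 8/(-3 + 9 - 9) = 7/2 + 8/(-3) = 7/2 + 8*(-⅓) = 7/2 - 8/3 = ⅚ ≈ 0.83333)
-10*(l - 4) = -10*(⅚ - 4) = -10*(-19/6) = 95/3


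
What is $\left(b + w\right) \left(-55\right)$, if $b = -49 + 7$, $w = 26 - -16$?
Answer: $0$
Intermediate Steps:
$w = 42$ ($w = 26 + 16 = 42$)
$b = -42$
$\left(b + w\right) \left(-55\right) = \left(-42 + 42\right) \left(-55\right) = 0 \left(-55\right) = 0$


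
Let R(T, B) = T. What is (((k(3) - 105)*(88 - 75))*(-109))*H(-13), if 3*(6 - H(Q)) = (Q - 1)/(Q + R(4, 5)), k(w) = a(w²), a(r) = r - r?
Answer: 7340060/9 ≈ 8.1556e+5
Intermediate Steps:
a(r) = 0
k(w) = 0
H(Q) = 6 - (-1 + Q)/(3*(4 + Q)) (H(Q) = 6 - (Q - 1)/(3*(Q + 4)) = 6 - (-1 + Q)/(3*(4 + Q)))
(((k(3) - 105)*(88 - 75))*(-109))*H(-13) = (((0 - 105)*(88 - 75))*(-109))*((73 + 17*(-13))/(3*(4 - 13))) = (-105*13*(-109))*((⅓)*(73 - 221)/(-9)) = (-1365*(-109))*((⅓)*(-⅑)*(-148)) = 148785*(148/27) = 7340060/9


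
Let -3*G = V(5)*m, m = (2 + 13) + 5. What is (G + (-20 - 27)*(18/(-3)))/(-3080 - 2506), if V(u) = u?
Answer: -373/8379 ≈ -0.044516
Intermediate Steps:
m = 20 (m = 15 + 5 = 20)
G = -100/3 (G = -5*20/3 = -⅓*100 = -100/3 ≈ -33.333)
(G + (-20 - 27)*(18/(-3)))/(-3080 - 2506) = (-100/3 + (-20 - 27)*(18/(-3)))/(-3080 - 2506) = (-100/3 - 846*(-1)/3)/(-5586) = (-100/3 - 47*(-6))*(-1/5586) = (-100/3 + 282)*(-1/5586) = (746/3)*(-1/5586) = -373/8379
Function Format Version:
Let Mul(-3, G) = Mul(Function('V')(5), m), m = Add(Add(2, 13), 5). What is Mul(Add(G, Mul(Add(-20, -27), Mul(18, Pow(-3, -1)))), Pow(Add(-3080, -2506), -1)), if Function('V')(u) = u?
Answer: Rational(-373, 8379) ≈ -0.044516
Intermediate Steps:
m = 20 (m = Add(15, 5) = 20)
G = Rational(-100, 3) (G = Mul(Rational(-1, 3), Mul(5, 20)) = Mul(Rational(-1, 3), 100) = Rational(-100, 3) ≈ -33.333)
Mul(Add(G, Mul(Add(-20, -27), Mul(18, Pow(-3, -1)))), Pow(Add(-3080, -2506), -1)) = Mul(Add(Rational(-100, 3), Mul(Add(-20, -27), Mul(18, Pow(-3, -1)))), Pow(Add(-3080, -2506), -1)) = Mul(Add(Rational(-100, 3), Mul(-47, Mul(18, Rational(-1, 3)))), Pow(-5586, -1)) = Mul(Add(Rational(-100, 3), Mul(-47, -6)), Rational(-1, 5586)) = Mul(Add(Rational(-100, 3), 282), Rational(-1, 5586)) = Mul(Rational(746, 3), Rational(-1, 5586)) = Rational(-373, 8379)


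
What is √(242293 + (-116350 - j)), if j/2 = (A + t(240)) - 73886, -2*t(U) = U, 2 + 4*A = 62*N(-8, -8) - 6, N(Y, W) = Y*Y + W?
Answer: 3*√30247 ≈ 521.75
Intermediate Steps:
N(Y, W) = W + Y² (N(Y, W) = Y² + W = W + Y²)
A = 866 (A = -½ + (62*(-8 + (-8)²) - 6)/4 = -½ + (62*(-8 + 64) - 6)/4 = -½ + (62*56 - 6)/4 = -½ + (3472 - 6)/4 = -½ + (¼)*3466 = -½ + 1733/2 = 866)
t(U) = -U/2
j = -146280 (j = 2*((866 - ½*240) - 73886) = 2*((866 - 120) - 73886) = 2*(746 - 73886) = 2*(-73140) = -146280)
√(242293 + (-116350 - j)) = √(242293 + (-116350 - 1*(-146280))) = √(242293 + (-116350 + 146280)) = √(242293 + 29930) = √272223 = 3*√30247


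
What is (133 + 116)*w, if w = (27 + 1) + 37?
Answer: 16185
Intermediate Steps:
w = 65 (w = 28 + 37 = 65)
(133 + 116)*w = (133 + 116)*65 = 249*65 = 16185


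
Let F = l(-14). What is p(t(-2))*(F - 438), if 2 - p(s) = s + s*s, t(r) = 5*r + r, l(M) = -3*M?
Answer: 51480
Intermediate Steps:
t(r) = 6*r
F = 42 (F = -3*(-14) = 42)
p(s) = 2 - s - s² (p(s) = 2 - (s + s*s) = 2 - (s + s²) = 2 + (-s - s²) = 2 - s - s²)
p(t(-2))*(F - 438) = (2 - 6*(-2) - (6*(-2))²)*(42 - 438) = (2 - 1*(-12) - 1*(-12)²)*(-396) = (2 + 12 - 1*144)*(-396) = (2 + 12 - 144)*(-396) = -130*(-396) = 51480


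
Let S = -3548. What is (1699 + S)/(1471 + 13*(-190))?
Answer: 1849/999 ≈ 1.8509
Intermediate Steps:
(1699 + S)/(1471 + 13*(-190)) = (1699 - 3548)/(1471 + 13*(-190)) = -1849/(1471 - 2470) = -1849/(-999) = -1849*(-1/999) = 1849/999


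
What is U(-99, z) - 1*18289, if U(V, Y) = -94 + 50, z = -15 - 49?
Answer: -18333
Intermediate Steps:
z = -64
U(V, Y) = -44
U(-99, z) - 1*18289 = -44 - 1*18289 = -44 - 18289 = -18333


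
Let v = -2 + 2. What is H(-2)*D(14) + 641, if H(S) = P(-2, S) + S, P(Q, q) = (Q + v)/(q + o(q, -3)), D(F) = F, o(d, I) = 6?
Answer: 606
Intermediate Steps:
v = 0
P(Q, q) = Q/(6 + q) (P(Q, q) = (Q + 0)/(q + 6) = Q/(6 + q))
H(S) = S - 2/(6 + S) (H(S) = -2/(6 + S) + S = S - 2/(6 + S))
H(-2)*D(14) + 641 = ((-2 - 2*(6 - 2))/(6 - 2))*14 + 641 = ((-2 - 2*4)/4)*14 + 641 = ((-2 - 8)/4)*14 + 641 = ((¼)*(-10))*14 + 641 = -5/2*14 + 641 = -35 + 641 = 606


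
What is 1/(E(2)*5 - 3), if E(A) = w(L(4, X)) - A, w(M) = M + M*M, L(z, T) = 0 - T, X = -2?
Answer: 1/17 ≈ 0.058824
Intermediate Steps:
L(z, T) = -T
w(M) = M + M²
E(A) = 6 - A (E(A) = (-1*(-2))*(1 - 1*(-2)) - A = 2*(1 + 2) - A = 2*3 - A = 6 - A)
1/(E(2)*5 - 3) = 1/((6 - 1*2)*5 - 3) = 1/((6 - 2)*5 - 3) = 1/(4*5 - 3) = 1/(20 - 3) = 1/17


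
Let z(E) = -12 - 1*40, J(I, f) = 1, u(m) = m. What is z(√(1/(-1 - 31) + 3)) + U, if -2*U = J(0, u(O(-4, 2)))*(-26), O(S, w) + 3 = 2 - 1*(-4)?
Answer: -39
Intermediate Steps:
O(S, w) = 3 (O(S, w) = -3 + (2 - 1*(-4)) = -3 + (2 + 4) = -3 + 6 = 3)
z(E) = -52 (z(E) = -12 - 40 = -52)
U = 13 (U = -(-26)/2 = -½*(-26) = 13)
z(√(1/(-1 - 31) + 3)) + U = -52 + 13 = -39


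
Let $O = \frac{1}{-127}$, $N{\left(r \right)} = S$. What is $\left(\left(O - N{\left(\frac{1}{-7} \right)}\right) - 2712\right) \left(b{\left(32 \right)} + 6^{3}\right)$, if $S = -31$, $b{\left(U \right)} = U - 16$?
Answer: $- \frac{78993216}{127} \approx -6.2199 \cdot 10^{5}$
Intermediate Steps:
$b{\left(U \right)} = -16 + U$ ($b{\left(U \right)} = U - 16 = -16 + U$)
$N{\left(r \right)} = -31$
$O = - \frac{1}{127} \approx -0.007874$
$\left(\left(O - N{\left(\frac{1}{-7} \right)}\right) - 2712\right) \left(b{\left(32 \right)} + 6^{3}\right) = \left(\left(- \frac{1}{127} - -31\right) - 2712\right) \left(\left(-16 + 32\right) + 6^{3}\right) = \left(\left(- \frac{1}{127} + 31\right) - 2712\right) \left(16 + 216\right) = \left(\frac{3936}{127} - 2712\right) 232 = \left(- \frac{340488}{127}\right) 232 = - \frac{78993216}{127}$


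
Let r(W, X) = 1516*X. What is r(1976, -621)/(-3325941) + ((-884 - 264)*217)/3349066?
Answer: 6149169790/29467714077 ≈ 0.20867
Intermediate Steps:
r(1976, -621)/(-3325941) + ((-884 - 264)*217)/3349066 = (1516*(-621))/(-3325941) + ((-884 - 264)*217)/3349066 = -941436*(-1/3325941) - 1148*217*(1/3349066) = 34868/123183 - 249116*1/3349066 = 34868/123183 - 17794/239219 = 6149169790/29467714077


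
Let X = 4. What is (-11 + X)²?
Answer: 49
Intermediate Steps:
(-11 + X)² = (-11 + 4)² = (-7)² = 49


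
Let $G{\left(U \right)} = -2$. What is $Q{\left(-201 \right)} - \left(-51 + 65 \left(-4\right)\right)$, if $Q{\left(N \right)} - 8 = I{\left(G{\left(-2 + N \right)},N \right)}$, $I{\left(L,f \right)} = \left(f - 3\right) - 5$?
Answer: $110$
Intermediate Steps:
$I{\left(L,f \right)} = -8 + f$ ($I{\left(L,f \right)} = \left(-3 + f\right) - 5 = -8 + f$)
$Q{\left(N \right)} = N$ ($Q{\left(N \right)} = 8 + \left(-8 + N\right) = N$)
$Q{\left(-201 \right)} - \left(-51 + 65 \left(-4\right)\right) = -201 - \left(-51 + 65 \left(-4\right)\right) = -201 - \left(-51 - 260\right) = -201 - -311 = -201 + 311 = 110$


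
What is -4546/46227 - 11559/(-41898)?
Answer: 114623195/645606282 ≈ 0.17754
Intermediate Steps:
-4546/46227 - 11559/(-41898) = -4546*1/46227 - 11559*(-1/41898) = -4546/46227 + 3853/13966 = 114623195/645606282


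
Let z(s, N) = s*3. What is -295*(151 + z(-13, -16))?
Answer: -33040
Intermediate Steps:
z(s, N) = 3*s
-295*(151 + z(-13, -16)) = -295*(151 + 3*(-13)) = -295*(151 - 39) = -295*112 = -33040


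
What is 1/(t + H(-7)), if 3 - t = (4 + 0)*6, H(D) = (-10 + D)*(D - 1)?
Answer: 1/115 ≈ 0.0086956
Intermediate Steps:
H(D) = (-1 + D)*(-10 + D) (H(D) = (-10 + D)*(-1 + D) = (-1 + D)*(-10 + D))
t = -21 (t = 3 - (4 + 0)*6 = 3 - 4*6 = 3 - 1*24 = 3 - 24 = -21)
1/(t + H(-7)) = 1/(-21 + (10 + (-7)² - 11*(-7))) = 1/(-21 + (10 + 49 + 77)) = 1/(-21 + 136) = 1/115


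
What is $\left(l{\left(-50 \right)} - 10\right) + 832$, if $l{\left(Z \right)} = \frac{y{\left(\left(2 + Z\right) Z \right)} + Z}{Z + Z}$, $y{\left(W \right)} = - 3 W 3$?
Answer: $\frac{2077}{2} \approx 1038.5$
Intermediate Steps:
$y{\left(W \right)} = - 9 W$
$l{\left(Z \right)} = \frac{Z - 9 Z \left(2 + Z\right)}{2 Z}$ ($l{\left(Z \right)} = \frac{- 9 \left(2 + Z\right) Z + Z}{Z + Z} = \frac{- 9 Z \left(2 + Z\right) + Z}{2 Z} = \left(- 9 Z \left(2 + Z\right) + Z\right) \frac{1}{2 Z} = \left(Z - 9 Z \left(2 + Z\right)\right) \frac{1}{2 Z} = \frac{Z - 9 Z \left(2 + Z\right)}{2 Z}$)
$\left(l{\left(-50 \right)} - 10\right) + 832 = \left(\left(- \frac{17}{2} - -225\right) - 10\right) + 832 = \left(\left(- \frac{17}{2} + 225\right) - 10\right) + 832 = \left(\frac{433}{2} - 10\right) + 832 = \frac{413}{2} + 832 = \frac{2077}{2}$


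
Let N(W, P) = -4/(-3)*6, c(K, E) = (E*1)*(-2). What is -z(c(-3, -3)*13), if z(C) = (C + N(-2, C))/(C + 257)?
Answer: -86/335 ≈ -0.25672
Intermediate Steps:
c(K, E) = -2*E (c(K, E) = E*(-2) = -2*E)
N(W, P) = 8 (N(W, P) = -4*(-⅓)*6 = (4/3)*6 = 8)
z(C) = (8 + C)/(257 + C) (z(C) = (C + 8)/(C + 257) = (8 + C)/(257 + C))
-z(c(-3, -3)*13) = -(8 - 2*(-3)*13)/(257 - 2*(-3)*13) = -(8 + 6*13)/(257 + 6*13) = -(8 + 78)/(257 + 78) = -86/335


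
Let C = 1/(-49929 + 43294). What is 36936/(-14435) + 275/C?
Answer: -26338498811/14435 ≈ -1.8246e+6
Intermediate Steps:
C = -1/6635 (C = 1/(-6635) = -1/6635 ≈ -0.00015072)
36936/(-14435) + 275/C = 36936/(-14435) + 275/(-1/6635) = 36936*(-1/14435) + 275*(-6635) = -36936/14435 - 1824625 = -26338498811/14435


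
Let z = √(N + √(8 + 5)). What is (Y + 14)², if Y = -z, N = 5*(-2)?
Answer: (14 - I*√(10 - √13))² ≈ 189.61 - 70.804*I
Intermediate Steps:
N = -10
z = √(-10 + √13) (z = √(-10 + √(8 + 5)) = √(-10 + √13) ≈ 2.5287*I)
Y = -√(-10 + √13) ≈ -2.5287*I
(Y + 14)² = (-I*√(10 - √13) + 14)² = (14 - I*√(10 - √13))²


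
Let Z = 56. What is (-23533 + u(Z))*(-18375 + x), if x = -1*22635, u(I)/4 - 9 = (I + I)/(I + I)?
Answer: 963447930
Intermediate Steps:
u(I) = 40 (u(I) = 36 + 4*((I + I)/(I + I)) = 36 + 4*((2*I)/((2*I))) = 36 + 4*((2*I)*(1/(2*I))) = 36 + 4*1 = 36 + 4 = 40)
x = -22635
(-23533 + u(Z))*(-18375 + x) = (-23533 + 40)*(-18375 - 22635) = -23493*(-41010) = 963447930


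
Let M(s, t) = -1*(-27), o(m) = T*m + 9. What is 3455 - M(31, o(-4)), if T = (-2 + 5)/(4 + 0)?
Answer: 3428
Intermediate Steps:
T = 3/4 ≈ 0.75000
o(m) = 9 + 3*m/4 (o(m) = 3*m/4 + 9 = 9 + 3*m/4)
M(s, t) = 27
3455 - M(31, o(-4)) = 3455 - 1*27 = 3455 - 27 = 3428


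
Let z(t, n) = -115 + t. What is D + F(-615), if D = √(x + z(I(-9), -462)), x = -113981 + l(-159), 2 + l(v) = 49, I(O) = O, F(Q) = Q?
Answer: -615 + I*√114058 ≈ -615.0 + 337.72*I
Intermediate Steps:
l(v) = 47 (l(v) = -2 + 49 = 47)
x = -113934 (x = -113981 + 47 = -113934)
D = I*√114058 (D = √(-113934 + (-115 - 9)) = √(-113934 - 124) = √(-114058) = I*√114058 ≈ 337.72*I)
D + F(-615) = I*√114058 - 615 = -615 + I*√114058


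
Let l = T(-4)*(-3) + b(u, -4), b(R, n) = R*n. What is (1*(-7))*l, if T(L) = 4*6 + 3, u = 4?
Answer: 679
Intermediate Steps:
T(L) = 27 (T(L) = 24 + 3 = 27)
l = -97 (l = 27*(-3) + 4*(-4) = -81 - 16 = -97)
(1*(-7))*l = (1*(-7))*(-97) = -7*(-97) = 679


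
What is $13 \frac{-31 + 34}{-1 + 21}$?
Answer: $\frac{39}{20} \approx 1.95$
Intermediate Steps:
$13 \frac{-31 + 34}{-1 + 21} = 13 \cdot \frac{3}{20} = \frac{39}{20}$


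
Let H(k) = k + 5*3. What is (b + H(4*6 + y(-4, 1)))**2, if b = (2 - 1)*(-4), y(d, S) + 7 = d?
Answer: 576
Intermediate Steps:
y(d, S) = -7 + d
H(k) = 15 + k (H(k) = k + 15 = 15 + k)
b = -4 (b = 1*(-4) = -4)
(b + H(4*6 + y(-4, 1)))**2 = (-4 + (15 + (4*6 + (-7 - 4))))**2 = (-4 + (15 + (24 - 11)))**2 = (-4 + (15 + 13))**2 = (-4 + 28)**2 = 24**2 = 576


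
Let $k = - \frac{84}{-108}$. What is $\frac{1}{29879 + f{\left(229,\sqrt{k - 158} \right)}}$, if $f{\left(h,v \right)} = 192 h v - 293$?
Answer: $\frac{14793}{152407488418} - \frac{3664 i \sqrt{1415}}{76203744209} \approx 9.7062 \cdot 10^{-8} - 1.8087 \cdot 10^{-6} i$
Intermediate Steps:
$k = \frac{7}{9}$ ($k = \left(-84\right) \left(- \frac{1}{108}\right) = \frac{7}{9} \approx 0.77778$)
$f{\left(h,v \right)} = -293 + 192 h v$ ($f{\left(h,v \right)} = 192 h v - 293 = -293 + 192 h v$)
$\frac{1}{29879 + f{\left(229,\sqrt{k - 158} \right)}} = \frac{1}{29879 - \left(293 - 43968 \sqrt{\frac{7}{9} - 158}\right)} = \frac{1}{29879 - \left(293 - 43968 \sqrt{- \frac{1415}{9}}\right)} = \frac{1}{29879 - \left(293 - 43968 \frac{i \sqrt{1415}}{3}\right)} = \frac{1}{29879 - \left(293 - 14656 i \sqrt{1415}\right)} = \frac{1}{29586 + 14656 i \sqrt{1415}}$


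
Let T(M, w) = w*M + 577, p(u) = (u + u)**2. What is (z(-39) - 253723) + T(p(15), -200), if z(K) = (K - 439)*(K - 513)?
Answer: -169290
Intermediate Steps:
z(K) = (-513 + K)*(-439 + K) (z(K) = (-439 + K)*(-513 + K) = (-513 + K)*(-439 + K))
p(u) = 4*u**2 (p(u) = (2*u)**2 = 4*u**2)
T(M, w) = 577 + M*w (T(M, w) = M*w + 577 = 577 + M*w)
(z(-39) - 253723) + T(p(15), -200) = ((225207 + (-39)**2 - 952*(-39)) - 253723) + (577 + (4*15**2)*(-200)) = ((225207 + 1521 + 37128) - 253723) + (577 + (4*225)*(-200)) = (263856 - 253723) + (577 + 900*(-200)) = 10133 + (577 - 180000) = 10133 - 179423 = -169290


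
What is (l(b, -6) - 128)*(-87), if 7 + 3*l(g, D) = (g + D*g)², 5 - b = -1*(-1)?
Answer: -261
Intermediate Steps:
b = 4 (b = 5 - (-1)*(-1) = 5 - 1*1 = 5 - 1 = 4)
l(g, D) = -7/3 + (g + D*g)²/3
(l(b, -6) - 128)*(-87) = ((-7/3 + (⅓)*4²*(1 - 6)²) - 128)*(-87) = ((-7/3 + (⅓)*16*(-5)²) - 128)*(-87) = ((-7/3 + (⅓)*16*25) - 128)*(-87) = ((-7/3 + 400/3) - 128)*(-87) = (131 - 128)*(-87) = 3*(-87) = -261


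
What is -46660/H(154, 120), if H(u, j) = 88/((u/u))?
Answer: -11665/22 ≈ -530.23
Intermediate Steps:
H(u, j) = 88 (H(u, j) = 88/1 = 88*1 = 88)
-46660/H(154, 120) = -46660/88 = -46660*1/88 = -11665/22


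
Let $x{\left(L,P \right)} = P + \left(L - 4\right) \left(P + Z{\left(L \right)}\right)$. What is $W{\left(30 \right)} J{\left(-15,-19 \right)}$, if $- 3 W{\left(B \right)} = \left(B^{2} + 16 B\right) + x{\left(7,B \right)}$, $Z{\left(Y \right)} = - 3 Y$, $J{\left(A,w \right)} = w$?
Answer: $9101$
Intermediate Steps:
$x{\left(L,P \right)} = P + \left(-4 + L\right) \left(P - 3 L\right)$ ($x{\left(L,P \right)} = P + \left(L - 4\right) \left(P - 3 L\right) = P + \left(-4 + L\right) \left(P - 3 L\right)$)
$W{\left(B \right)} = 21 - \frac{20 B}{3} - \frac{B^{2}}{3}$ ($W{\left(B \right)} = - \frac{\left(B^{2} + 16 B\right) + \left(- 3 B - 3 \cdot 7^{2} + 12 \cdot 7 + 7 B\right)}{3} = - \frac{\left(B^{2} + 16 B\right) + \left(- 3 B - 147 + 84 + 7 B\right)}{3} = - \frac{\left(B^{2} + 16 B\right) + \left(-63 + 4 B\right)}{3} = - \frac{-63 + B^{2} + 20 B}{3} = 21 - \frac{20 B}{3} - \frac{B^{2}}{3}$)
$W{\left(30 \right)} J{\left(-15,-19 \right)} = \left(21 - 200 - \frac{30^{2}}{3}\right) \left(-19\right) = \left(21 - 200 - 300\right) \left(-19\right) = \left(-479\right) \left(-19\right) = 9101$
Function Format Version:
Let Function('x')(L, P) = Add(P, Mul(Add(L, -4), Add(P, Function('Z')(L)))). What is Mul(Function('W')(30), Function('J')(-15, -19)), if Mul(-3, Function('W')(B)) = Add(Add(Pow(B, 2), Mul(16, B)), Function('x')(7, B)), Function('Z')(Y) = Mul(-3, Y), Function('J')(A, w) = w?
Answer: 9101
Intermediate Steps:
Function('x')(L, P) = Add(P, Mul(Add(-4, L), Add(P, Mul(-3, L)))) (Function('x')(L, P) = Add(P, Mul(Add(L, -4), Add(P, Mul(-3, L)))) = Add(P, Mul(Add(-4, L), Add(P, Mul(-3, L)))))
Function('W')(B) = Add(21, Mul(Rational(-20, 3), B), Mul(Rational(-1, 3), Pow(B, 2))) (Function('W')(B) = Mul(Rational(-1, 3), Add(Add(Pow(B, 2), Mul(16, B)), Add(Mul(-3, B), Mul(-3, Pow(7, 2)), Mul(12, 7), Mul(7, B)))) = Mul(Rational(-1, 3), Add(Add(Pow(B, 2), Mul(16, B)), Add(Mul(-3, B), Mul(-3, 49), 84, Mul(7, B)))) = Mul(Rational(-1, 3), Add(Add(Pow(B, 2), Mul(16, B)), Add(Mul(-3, B), -147, 84, Mul(7, B)))) = Mul(Rational(-1, 3), Add(Add(Pow(B, 2), Mul(16, B)), Add(-63, Mul(4, B)))) = Mul(Rational(-1, 3), Add(-63, Pow(B, 2), Mul(20, B))) = Add(21, Mul(Rational(-20, 3), B), Mul(Rational(-1, 3), Pow(B, 2))))
Mul(Function('W')(30), Function('J')(-15, -19)) = Mul(Add(21, Mul(Rational(-20, 3), 30), Mul(Rational(-1, 3), Pow(30, 2))), -19) = Mul(Add(21, -200, Mul(Rational(-1, 3), 900)), -19) = Mul(Add(21, -200, -300), -19) = Mul(-479, -19) = 9101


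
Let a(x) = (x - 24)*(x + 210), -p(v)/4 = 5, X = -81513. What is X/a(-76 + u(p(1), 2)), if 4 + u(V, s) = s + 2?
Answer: 81513/13400 ≈ 6.0831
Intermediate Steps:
p(v) = -20 (p(v) = -4*5 = -20)
u(V, s) = -2 + s (u(V, s) = -4 + (s + 2) = -4 + (2 + s) = -2 + s)
a(x) = (-24 + x)*(210 + x)
X/a(-76 + u(p(1), 2)) = -81513/(-5040 + (-76 + (-2 + 2))**2 + 186*(-76 + (-2 + 2))) = -81513/(-5040 + (-76 + 0)**2 + 186*(-76 + 0)) = -81513/(-5040 + (-76)**2 + 186*(-76)) = -81513/(-5040 + 5776 - 14136) = -81513/(-13400) = -81513*(-1/13400) = 81513/13400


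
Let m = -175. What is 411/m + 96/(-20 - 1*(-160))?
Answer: -291/175 ≈ -1.6629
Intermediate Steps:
411/m + 96/(-20 - 1*(-160)) = 411/(-175) + 96/(-20 - 1*(-160)) = 411*(-1/175) + 96/(-20 + 160) = -411/175 + 96/140 = -411/175 + 96*(1/140) = -411/175 + 24/35 = -291/175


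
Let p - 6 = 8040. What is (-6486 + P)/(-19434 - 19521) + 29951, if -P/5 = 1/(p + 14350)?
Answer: 26130481287641/872436180 ≈ 29951.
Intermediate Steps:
p = 8046 (p = 6 + 8040 = 8046)
P = -5/22396 (P = -5/(8046 + 14350) = -5/22396 ≈ -0.00022325)
(-6486 + P)/(-19434 - 19521) + 29951 = (-6486 - 5/22396)/(-19434 - 19521) + 29951 = -145260461/22396/(-38955) + 29951 = -145260461/22396*(-1/38955) + 29951 = 145260461/872436180 + 29951 = 26130481287641/872436180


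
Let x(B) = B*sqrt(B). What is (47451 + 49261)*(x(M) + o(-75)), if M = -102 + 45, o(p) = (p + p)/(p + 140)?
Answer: -2901360/13 - 5512584*I*sqrt(57) ≈ -2.2318e+5 - 4.1619e+7*I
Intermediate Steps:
o(p) = 2*p/(140 + p) (o(p) = (2*p)/(140 + p) = 2*p/(140 + p))
M = -57
x(B) = B**(3/2)
(47451 + 49261)*(x(M) + o(-75)) = (47451 + 49261)*((-57)**(3/2) + 2*(-75)/(140 - 75)) = 96712*(-57*I*sqrt(57) + 2*(-75)/65) = 96712*(-57*I*sqrt(57) + 2*(-75)*(1/65)) = 96712*(-57*I*sqrt(57) - 30/13) = 96712*(-30/13 - 57*I*sqrt(57)) = -2901360/13 - 5512584*I*sqrt(57)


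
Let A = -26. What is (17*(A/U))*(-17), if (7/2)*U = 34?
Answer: 1547/2 ≈ 773.50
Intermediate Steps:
U = 68/7 (U = (2/7)*34 = 68/7 ≈ 9.7143)
(17*(A/U))*(-17) = (17*(-26/68/7))*(-17) = (17*(-26*7/68))*(-17) = (17*(-91/34))*(-17) = -91/2*(-17) = 1547/2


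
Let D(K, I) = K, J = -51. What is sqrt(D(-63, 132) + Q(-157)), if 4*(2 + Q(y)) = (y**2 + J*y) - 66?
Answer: sqrt(32330)/2 ≈ 89.903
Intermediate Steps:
Q(y) = -37/2 - 51*y/4 + y**2/4 (Q(y) = -2 + ((y**2 - 51*y) - 66)/4 = -2 + (-66 + y**2 - 51*y)/4 = -2 + (-33/2 - 51*y/4 + y**2/4) = -37/2 - 51*y/4 + y**2/4)
sqrt(D(-63, 132) + Q(-157)) = sqrt(-63 + (-37/2 - 51/4*(-157) + (1/4)*(-157)**2)) = sqrt(-63 + (-37/2 + 8007/4 + (1/4)*24649)) = sqrt(-63 + (-37/2 + 8007/4 + 24649/4)) = sqrt(-63 + 16291/2) = sqrt(16165/2) = sqrt(32330)/2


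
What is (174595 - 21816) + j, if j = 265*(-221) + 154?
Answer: 94368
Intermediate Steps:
j = -58411 (j = -58565 + 154 = -58411)
(174595 - 21816) + j = (174595 - 21816) - 58411 = 152779 - 58411 = 94368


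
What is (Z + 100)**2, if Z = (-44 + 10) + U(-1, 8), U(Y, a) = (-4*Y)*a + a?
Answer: 11236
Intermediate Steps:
U(Y, a) = a - 4*Y*a (U(Y, a) = -4*Y*a + a = a - 4*Y*a)
Z = 6 (Z = (-44 + 10) + 8*(1 - 4*(-1)) = -34 + 8*(1 + 4) = -34 + 8*5 = -34 + 40 = 6)
(Z + 100)**2 = (6 + 100)**2 = 106**2 = 11236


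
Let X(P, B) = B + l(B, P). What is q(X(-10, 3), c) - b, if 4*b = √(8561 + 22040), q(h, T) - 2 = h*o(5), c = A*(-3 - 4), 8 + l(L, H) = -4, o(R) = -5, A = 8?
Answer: 47 - √30601/4 ≈ 3.2671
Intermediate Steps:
l(L, H) = -12 (l(L, H) = -8 - 4 = -12)
X(P, B) = -12 + B (X(P, B) = B - 12 = -12 + B)
c = -56 (c = 8*(-3 - 4) = 8*(-7) = -56)
q(h, T) = 2 - 5*h (q(h, T) = 2 + h*(-5) = 2 - 5*h)
b = √30601/4 (b = √(8561 + 22040)/4 = √30601/4 ≈ 43.733)
q(X(-10, 3), c) - b = (2 - 5*(-12 + 3)) - √30601/4 = (2 - 5*(-9)) - √30601/4 = (2 + 45) - √30601/4 = 47 - √30601/4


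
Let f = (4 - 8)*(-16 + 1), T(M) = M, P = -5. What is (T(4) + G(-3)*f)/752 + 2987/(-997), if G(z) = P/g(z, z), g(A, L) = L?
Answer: -267817/93718 ≈ -2.8577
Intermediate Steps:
f = 60 (f = -4*(-15) = 60)
G(z) = -5/z
(T(4) + G(-3)*f)/752 + 2987/(-997) = (4 - 5/(-3)*60)/752 + 2987/(-997) = (4 - 5*(-⅓)*60)*(1/752) + 2987*(-1/997) = (4 + (5/3)*60)*(1/752) - 2987/997 = (4 + 100)*(1/752) - 2987/997 = 104*(1/752) - 2987/997 = 13/94 - 2987/997 = -267817/93718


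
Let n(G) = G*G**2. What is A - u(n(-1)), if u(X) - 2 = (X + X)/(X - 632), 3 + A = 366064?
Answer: 231715345/633 ≈ 3.6606e+5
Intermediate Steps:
A = 366061 (A = -3 + 366064 = 366061)
n(G) = G**3
u(X) = 2 + 2*X/(-632 + X) (u(X) = 2 + (X + X)/(X - 632) = 2 + (2*X)/(-632 + X) = 2 + 2*X/(-632 + X))
A - u(n(-1)) = 366061 - 4*(-316 + (-1)**3)/(-632 + (-1)**3) = 366061 - 4*(-316 - 1)/(-632 - 1) = 366061 - 4*(-317)/(-633) = 366061 - 4*(-1)*(-317)/633 = 366061 - 1*1268/633 = 366061 - 1268/633 = 231715345/633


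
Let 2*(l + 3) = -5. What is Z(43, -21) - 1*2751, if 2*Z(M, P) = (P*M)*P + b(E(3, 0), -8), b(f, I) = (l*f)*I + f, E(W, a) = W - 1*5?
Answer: 13371/2 ≈ 6685.5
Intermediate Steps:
E(W, a) = -5 + W (E(W, a) = W - 5 = -5 + W)
l = -11/2 (l = -3 + (½)*(-5) = -3 - 5/2 = -11/2 ≈ -5.5000)
b(f, I) = f - 11*I*f/2 (b(f, I) = (-11*f/2)*I + f = -11*I*f/2 + f = f - 11*I*f/2)
Z(M, P) = -45 + M*P²/2 (Z(M, P) = ((P*M)*P + (-5 + 3)*(2 - 11*(-8))/2)/2 = ((M*P)*P + (½)*(-2)*(2 + 88))/2 = (M*P² + (½)*(-2)*90)/2 = (M*P² - 90)/2 = (-90 + M*P²)/2 = -45 + M*P²/2)
Z(43, -21) - 1*2751 = (-45 + (½)*43*(-21)²) - 1*2751 = (-45 + (½)*43*441) - 2751 = (-45 + 18963/2) - 2751 = 18873/2 - 2751 = 13371/2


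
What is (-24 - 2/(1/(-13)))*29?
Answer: 58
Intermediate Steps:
(-24 - 2/(1/(-13)))*29 = (-24 - 2/(-1/13))*29 = (-24 - 2*(-13))*29 = (-24 + 26)*29 = 2*29 = 58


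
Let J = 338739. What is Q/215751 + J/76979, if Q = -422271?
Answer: 13525759560/5536098743 ≈ 2.4432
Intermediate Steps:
Q/215751 + J/76979 = -422271/215751 + 338739/76979 = -422271*1/215751 + 338739*(1/76979) = -140757/71917 + 338739/76979 = 13525759560/5536098743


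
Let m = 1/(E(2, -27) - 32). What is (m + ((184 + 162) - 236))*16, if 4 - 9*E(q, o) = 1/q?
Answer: 1001152/569 ≈ 1759.5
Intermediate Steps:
E(q, o) = 4/9 - 1/(9*q)
m = -18/569 (m = 1/((1/9)*(-1 + 4*2)/2 - 32) = 1/((1/9)*(1/2)*(-1 + 8) - 32) = 1/((1/9)*(1/2)*7 - 32) = 1/(7/18 - 32) = 1/(-569/18) = -18/569 ≈ -0.031634)
(m + ((184 + 162) - 236))*16 = (-18/569 + ((184 + 162) - 236))*16 = (-18/569 + (346 - 236))*16 = (-18/569 + 110)*16 = (62572/569)*16 = 1001152/569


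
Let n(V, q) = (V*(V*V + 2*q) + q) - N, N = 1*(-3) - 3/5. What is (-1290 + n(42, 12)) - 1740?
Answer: 360408/5 ≈ 72082.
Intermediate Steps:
N = -18/5 (N = -3 - 3*1/5 = -3 - 3/5 = -18/5 ≈ -3.6000)
n(V, q) = 18/5 + q + V*(V**2 + 2*q) (n(V, q) = (V*(V*V + 2*q) + q) - 1*(-18/5) = (V*(V**2 + 2*q) + q) + 18/5 = (q + V*(V**2 + 2*q)) + 18/5 = 18/5 + q + V*(V**2 + 2*q))
(-1290 + n(42, 12)) - 1740 = (-1290 + (18/5 + 12 + 42**3 + 2*42*12)) - 1740 = (-1290 + (18/5 + 12 + 74088 + 1008)) - 1740 = (-1290 + 375558/5) - 1740 = 369108/5 - 1740 = 360408/5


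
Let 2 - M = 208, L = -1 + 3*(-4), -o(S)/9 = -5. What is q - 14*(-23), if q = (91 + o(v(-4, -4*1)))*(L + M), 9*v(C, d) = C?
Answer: -29462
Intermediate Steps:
v(C, d) = C/9
o(S) = 45 (o(S) = -9*(-5) = 45)
L = -13 (L = -1 - 12 = -13)
M = -206 (M = 2 - 1*208 = 2 - 208 = -206)
q = -29784 (q = (91 + 45)*(-13 - 206) = 136*(-219) = -29784)
q - 14*(-23) = -29784 - 14*(-23) = -29784 + 322 = -29462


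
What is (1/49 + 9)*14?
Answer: 884/7 ≈ 126.29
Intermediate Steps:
(1/49 + 9)*14 = (442/49)*14 = 884/7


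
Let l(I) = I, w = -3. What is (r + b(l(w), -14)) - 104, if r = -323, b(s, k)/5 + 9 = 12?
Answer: -412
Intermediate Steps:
b(s, k) = 15 (b(s, k) = -45 + 5*12 = -45 + 60 = 15)
(r + b(l(w), -14)) - 104 = (-323 + 15) - 104 = -308 - 104 = -412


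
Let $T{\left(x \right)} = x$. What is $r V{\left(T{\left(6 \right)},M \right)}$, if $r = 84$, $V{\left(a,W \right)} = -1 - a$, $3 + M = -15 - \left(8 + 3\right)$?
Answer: $-588$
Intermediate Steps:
$M = -29$ ($M = -3 - 26 = -29$)
$r V{\left(T{\left(6 \right)},M \right)} = 84 \left(-1 - 6\right) = 84 \left(-7\right) = -588$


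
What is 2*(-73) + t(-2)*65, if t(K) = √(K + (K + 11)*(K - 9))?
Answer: -146 + 65*I*√101 ≈ -146.0 + 653.24*I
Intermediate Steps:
t(K) = √(K + (-9 + K)*(11 + K)) (t(K) = √(K + (11 + K)*(-9 + K)) = √(K + (-9 + K)*(11 + K)))
2*(-73) + t(-2)*65 = 2*(-73) + √(-99 + (-2)² + 3*(-2))*65 = -146 + √(-99 + 4 - 6)*65 = -146 + √(-101)*65 = -146 + (I*√101)*65 = -146 + 65*I*√101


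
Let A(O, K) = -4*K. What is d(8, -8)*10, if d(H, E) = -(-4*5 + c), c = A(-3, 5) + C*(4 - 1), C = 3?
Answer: 310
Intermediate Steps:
c = -11 (c = -4*5 + 3*(4 - 1) = -20 + 3*3 = -20 + 9 = -11)
d(H, E) = 31 (d(H, E) = -(-4*5 - 11) = -(-20 - 11) = -1*(-31) = 31)
d(8, -8)*10 = 31*10 = 310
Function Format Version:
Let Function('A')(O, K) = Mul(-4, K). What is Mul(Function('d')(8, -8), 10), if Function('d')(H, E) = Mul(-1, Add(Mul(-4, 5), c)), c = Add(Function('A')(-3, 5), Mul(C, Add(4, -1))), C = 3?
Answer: 310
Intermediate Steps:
c = -11 (c = Add(Mul(-4, 5), Mul(3, Add(4, -1))) = Add(-20, Mul(3, 3)) = Add(-20, 9) = -11)
Function('d')(H, E) = 31 (Function('d')(H, E) = Mul(-1, Add(Mul(-4, 5), -11)) = Mul(-1, Add(-20, -11)) = Mul(-1, -31) = 31)
Mul(Function('d')(8, -8), 10) = Mul(31, 10) = 310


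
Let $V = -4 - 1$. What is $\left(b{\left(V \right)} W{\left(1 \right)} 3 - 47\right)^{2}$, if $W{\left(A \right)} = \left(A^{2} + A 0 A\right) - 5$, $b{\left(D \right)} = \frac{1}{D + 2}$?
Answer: $1849$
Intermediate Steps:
$V = -5$ ($V = -4 - 1 = -5$)
$b{\left(D \right)} = \frac{1}{2 + D}$
$W{\left(A \right)} = -5 + A^{2}$ ($W{\left(A \right)} = \left(A^{2} + 0 A\right) - 5 = \left(A^{2} + 0\right) - 5 = A^{2} - 5 = -5 + A^{2}$)
$\left(b{\left(V \right)} W{\left(1 \right)} 3 - 47\right)^{2} = \left(\frac{-5 + 1^{2}}{2 - 5} \cdot 3 - 47\right)^{2} = \left(\frac{-5 + 1}{-3} \cdot 3 - 47\right)^{2} = \left(\left(- \frac{1}{3}\right) \left(-4\right) 3 - 47\right)^{2} = \left(\frac{4}{3} \cdot 3 - 47\right)^{2} = \left(4 - 47\right)^{2} = \left(-43\right)^{2} = 1849$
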